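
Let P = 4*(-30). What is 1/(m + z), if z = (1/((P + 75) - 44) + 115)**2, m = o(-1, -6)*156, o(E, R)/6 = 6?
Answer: 7921/149219092 ≈ 5.3083e-5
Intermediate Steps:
o(E, R) = 36 (o(E, R) = 6*6 = 36)
P = -120
m = 5616 (m = 36*156 = 5616)
z = 104734756/7921 (z = (1/((-120 + 75) - 44) + 115)**2 = (1/(-45 - 44) + 115)**2 = (1/(-89) + 115)**2 = (-1/89 + 115)**2 = (10234/89)**2 = 104734756/7921 ≈ 13222.)
1/(m + z) = 1/(5616 + 104734756/7921) = 1/(149219092/7921) = 7921/149219092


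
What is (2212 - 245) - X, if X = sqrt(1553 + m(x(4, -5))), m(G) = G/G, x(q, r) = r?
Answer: 1967 - sqrt(1554) ≈ 1927.6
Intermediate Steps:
m(G) = 1
X = sqrt(1554) (X = sqrt(1553 + 1) = sqrt(1554) ≈ 39.421)
(2212 - 245) - X = (2212 - 245) - sqrt(1554) = 1967 - sqrt(1554)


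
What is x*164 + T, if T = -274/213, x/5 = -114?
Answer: -19911514/213 ≈ -93481.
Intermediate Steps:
x = -570 (x = 5*(-114) = -570)
T = -274/213 (T = -274*1/213 = -274/213 ≈ -1.2864)
x*164 + T = -570*164 - 274/213 = -93480 - 274/213 = -19911514/213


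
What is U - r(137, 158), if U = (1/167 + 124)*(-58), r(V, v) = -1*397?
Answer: -1134823/167 ≈ -6795.3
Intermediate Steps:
r(V, v) = -397
U = -1201122/167 (U = (1/167 + 124)*(-58) = (20709/167)*(-58) = -1201122/167 ≈ -7192.3)
U - r(137, 158) = -1201122/167 - 1*(-397) = -1201122/167 + 397 = -1134823/167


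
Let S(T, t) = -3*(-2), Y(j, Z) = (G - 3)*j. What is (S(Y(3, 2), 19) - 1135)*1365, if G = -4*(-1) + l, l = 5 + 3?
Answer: -1541085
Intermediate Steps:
l = 8
G = 12 (G = -4*(-1) + 8 = 4 + 8 = 12)
Y(j, Z) = 9*j (Y(j, Z) = (12 - 3)*j = 9*j)
S(T, t) = 6
(S(Y(3, 2), 19) - 1135)*1365 = (6 - 1135)*1365 = -1129*1365 = -1541085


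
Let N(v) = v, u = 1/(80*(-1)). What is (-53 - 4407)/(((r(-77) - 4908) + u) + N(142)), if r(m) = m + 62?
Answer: 356800/382481 ≈ 0.93286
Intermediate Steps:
r(m) = 62 + m
u = -1/80 (u = 1/(-80) = -1/80 ≈ -0.012500)
(-53 - 4407)/(((r(-77) - 4908) + u) + N(142)) = (-53 - 4407)/((((62 - 77) - 4908) - 1/80) + 142) = -4460/(((-15 - 4908) - 1/80) + 142) = -4460/((-4923 - 1/80) + 142) = -4460/(-393841/80 + 142) = -4460/(-382481/80) = -4460*(-80/382481) = 356800/382481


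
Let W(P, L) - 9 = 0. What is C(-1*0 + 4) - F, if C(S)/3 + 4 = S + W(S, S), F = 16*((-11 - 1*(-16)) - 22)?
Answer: 299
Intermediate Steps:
W(P, L) = 9 (W(P, L) = 9 + 0 = 9)
F = -272 (F = 16*((-11 + 16) - 22) = 16*(5 - 22) = 16*(-17) = -272)
C(S) = 15 + 3*S (C(S) = -12 + 3*(S + 9) = -12 + 3*(9 + S) = -12 + (27 + 3*S) = 15 + 3*S)
C(-1*0 + 4) - F = (15 + 3*(-1*0 + 4)) - 1*(-272) = (15 + 3*(0 + 4)) + 272 = (15 + 3*4) + 272 = (15 + 12) + 272 = 27 + 272 = 299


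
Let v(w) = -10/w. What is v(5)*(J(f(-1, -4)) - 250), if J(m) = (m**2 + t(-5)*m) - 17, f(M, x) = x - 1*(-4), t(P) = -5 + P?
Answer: 534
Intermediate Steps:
f(M, x) = 4 + x (f(M, x) = x + 4 = 4 + x)
J(m) = -17 + m**2 - 10*m (J(m) = (m**2 + (-5 - 5)*m) - 17 = (m**2 - 10*m) - 17 = -17 + m**2 - 10*m)
v(5)*(J(f(-1, -4)) - 250) = (-10/5)*((-17 + (4 - 4)**2 - 10*(4 - 4)) - 250) = (-10*1/5)*((-17 + 0**2 - 10*0) - 250) = -2*((-17 + 0 + 0) - 250) = -2*(-17 - 250) = -2*(-267) = 534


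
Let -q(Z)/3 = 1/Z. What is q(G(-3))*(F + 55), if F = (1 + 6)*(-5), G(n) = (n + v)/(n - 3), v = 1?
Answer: -180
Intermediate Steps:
G(n) = (1 + n)/(-3 + n) (G(n) = (n + 1)/(n - 3) = (1 + n)/(-3 + n))
F = -35 (F = 7*(-5) = -35)
q(Z) = -3/Z
q(G(-3))*(F + 55) = (-3*(-3 - 3)/(1 - 3))*(-35 + 55) = -3/(-2/(-6))*20 = -3/((-⅙*(-2)))*20 = -3/⅓*20 = -3*3*20 = -9*20 = -180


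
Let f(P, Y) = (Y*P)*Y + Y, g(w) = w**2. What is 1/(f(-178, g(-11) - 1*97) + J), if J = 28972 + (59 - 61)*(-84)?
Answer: -1/73364 ≈ -1.3631e-5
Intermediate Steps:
J = 29140 (J = 28972 - 2*(-84) = 28972 + 168 = 29140)
f(P, Y) = Y + P*Y**2 (f(P, Y) = (P*Y)*Y + Y = P*Y**2 + Y = Y + P*Y**2)
1/(f(-178, g(-11) - 1*97) + J) = 1/(((-11)**2 - 1*97)*(1 - 178*((-11)**2 - 1*97)) + 29140) = 1/((121 - 97)*(1 - 178*(121 - 97)) + 29140) = 1/(24*(1 - 178*24) + 29140) = 1/(24*(1 - 4272) + 29140) = 1/(24*(-4271) + 29140) = 1/(-102504 + 29140) = 1/(-73364) = -1/73364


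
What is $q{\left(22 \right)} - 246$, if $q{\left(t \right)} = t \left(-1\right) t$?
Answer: $-730$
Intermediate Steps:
$q{\left(t \right)} = - t^{2}$ ($q{\left(t \right)} = - t t = - t^{2}$)
$q{\left(22 \right)} - 246 = - 22^{2} - 246 = \left(-1\right) 484 - 246 = -484 - 246 = -730$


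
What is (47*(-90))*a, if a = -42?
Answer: 177660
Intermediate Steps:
(47*(-90))*a = (47*(-90))*(-42) = -4230*(-42) = 177660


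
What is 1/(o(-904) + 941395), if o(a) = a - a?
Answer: 1/941395 ≈ 1.0623e-6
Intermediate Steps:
o(a) = 0
1/(o(-904) + 941395) = 1/(0 + 941395) = 1/941395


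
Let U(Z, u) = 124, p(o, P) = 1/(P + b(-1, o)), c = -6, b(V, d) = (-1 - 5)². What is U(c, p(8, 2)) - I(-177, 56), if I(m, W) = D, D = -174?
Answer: 298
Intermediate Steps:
b(V, d) = 36 (b(V, d) = (-6)² = 36)
p(o, P) = 1/(36 + P) (p(o, P) = 1/(P + 36) = 1/(36 + P))
I(m, W) = -174
U(c, p(8, 2)) - I(-177, 56) = 124 - 1*(-174) = 124 + 174 = 298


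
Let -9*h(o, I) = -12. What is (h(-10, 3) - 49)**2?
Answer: 20449/9 ≈ 2272.1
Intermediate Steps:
h(o, I) = 4/3 (h(o, I) = -1/9*(-12) = 4/3)
(h(-10, 3) - 49)**2 = (4/3 - 49)**2 = (-143/3)**2 = 20449/9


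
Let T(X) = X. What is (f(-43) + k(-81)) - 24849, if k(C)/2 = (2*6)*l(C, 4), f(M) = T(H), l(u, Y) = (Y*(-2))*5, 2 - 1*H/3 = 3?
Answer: -25812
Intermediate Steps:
H = -3 (H = 6 - 3*3 = 6 - 9 = -3)
l(u, Y) = -10*Y (l(u, Y) = -2*Y*5 = -10*Y)
f(M) = -3
k(C) = -960 (k(C) = 2*((2*6)*(-10*4)) = 2*(12*(-40)) = 2*(-480) = -960)
(f(-43) + k(-81)) - 24849 = (-3 - 960) - 24849 = -963 - 24849 = -25812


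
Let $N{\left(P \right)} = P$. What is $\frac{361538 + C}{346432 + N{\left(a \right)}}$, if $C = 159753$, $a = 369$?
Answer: $\frac{521291}{346801} \approx 1.5031$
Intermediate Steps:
$\frac{361538 + C}{346432 + N{\left(a \right)}} = \frac{361538 + 159753}{346432 + 369} = \frac{521291}{346801}$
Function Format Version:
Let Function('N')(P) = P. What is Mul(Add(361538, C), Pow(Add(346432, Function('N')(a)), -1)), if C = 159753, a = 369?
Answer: Rational(521291, 346801) ≈ 1.5031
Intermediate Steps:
Mul(Add(361538, C), Pow(Add(346432, Function('N')(a)), -1)) = Mul(Add(361538, 159753), Pow(Add(346432, 369), -1)) = Mul(521291, Pow(346801, -1)) = Mul(521291, Rational(1, 346801)) = Rational(521291, 346801)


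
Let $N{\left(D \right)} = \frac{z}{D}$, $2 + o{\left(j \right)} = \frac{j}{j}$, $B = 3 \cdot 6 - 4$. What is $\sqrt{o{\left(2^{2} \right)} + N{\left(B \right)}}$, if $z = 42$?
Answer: $\sqrt{2} \approx 1.4142$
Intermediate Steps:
$B = 14$ ($B = 18 - 4 = 14$)
$o{\left(j \right)} = -1$ ($o{\left(j \right)} = -2 + \frac{j}{j} = -2 + 1 = -1$)
$N{\left(D \right)} = \frac{42}{D}$
$\sqrt{o{\left(2^{2} \right)} + N{\left(B \right)}} = \sqrt{-1 + \frac{42}{14}} = \sqrt{-1 + 42 \cdot \frac{1}{14}} = \sqrt{-1 + 3} = \sqrt{2}$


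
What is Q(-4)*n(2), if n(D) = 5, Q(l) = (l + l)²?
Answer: 320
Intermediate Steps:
Q(l) = 4*l² (Q(l) = (2*l)² = 4*l²)
Q(-4)*n(2) = (4*(-4)²)*5 = (4*16)*5 = 64*5 = 320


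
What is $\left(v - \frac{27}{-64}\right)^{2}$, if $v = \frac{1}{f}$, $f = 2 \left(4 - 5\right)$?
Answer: $\frac{25}{4096} \approx 0.0061035$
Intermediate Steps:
$f = -2$ ($f = 2 \left(-1\right) = -2$)
$v = - \frac{1}{2}$ ($v = \frac{1}{-2} = - \frac{1}{2} \approx -0.5$)
$\left(v - \frac{27}{-64}\right)^{2} = \left(- \frac{1}{2} - \frac{27}{-64}\right)^{2} = \left(- \frac{1}{2} - - \frac{27}{64}\right)^{2} = \left(- \frac{1}{2} + \frac{27}{64}\right)^{2} = \left(- \frac{5}{64}\right)^{2} = \frac{25}{4096}$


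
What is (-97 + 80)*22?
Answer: -374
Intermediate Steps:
(-97 + 80)*22 = -17*22 = -374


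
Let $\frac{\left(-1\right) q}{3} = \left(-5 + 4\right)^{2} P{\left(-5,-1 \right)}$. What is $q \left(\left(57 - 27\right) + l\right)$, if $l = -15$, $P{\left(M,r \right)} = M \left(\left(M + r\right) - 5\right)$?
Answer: $-2475$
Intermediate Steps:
$P{\left(M,r \right)} = M \left(-5 + M + r\right)$
$q = -165$ ($q = - 3 \left(-5 + 4\right)^{2} \left(- 5 \left(-5 - 5 - 1\right)\right) = - 3 \left(-1\right)^{2} \left(\left(-5\right) \left(-11\right)\right) = - 3 \cdot 1 \cdot 55 = \left(-3\right) 55 = -165$)
$q \left(\left(57 - 27\right) + l\right) = - 165 \left(\left(57 - 27\right) - 15\right) = - 165 \left(30 - 15\right) = \left(-165\right) 15 = -2475$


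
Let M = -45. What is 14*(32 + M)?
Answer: -182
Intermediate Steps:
14*(32 + M) = 14*(32 - 45) = 14*(-13) = -182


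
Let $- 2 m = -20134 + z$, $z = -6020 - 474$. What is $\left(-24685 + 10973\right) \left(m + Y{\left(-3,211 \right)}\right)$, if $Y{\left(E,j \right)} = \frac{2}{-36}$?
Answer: $- \frac{1643047256}{9} \approx -1.8256 \cdot 10^{8}$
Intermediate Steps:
$z = -6494$
$Y{\left(E,j \right)} = - \frac{1}{18}$ ($Y{\left(E,j \right)} = 2 \left(- \frac{1}{36}\right) = - \frac{1}{18}$)
$m = 13314$ ($m = - \frac{-20134 - 6494}{2} = \left(- \frac{1}{2}\right) \left(-26628\right) = 13314$)
$\left(-24685 + 10973\right) \left(m + Y{\left(-3,211 \right)}\right) = \left(-24685 + 10973\right) \left(13314 - \frac{1}{18}\right) = \left(-13712\right) \frac{239651}{18} = - \frac{1643047256}{9}$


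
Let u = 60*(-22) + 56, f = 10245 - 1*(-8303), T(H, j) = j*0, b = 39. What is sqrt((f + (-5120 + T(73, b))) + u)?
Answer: 2*sqrt(3041) ≈ 110.29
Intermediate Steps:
T(H, j) = 0
f = 18548 (f = 10245 + 8303 = 18548)
u = -1264 (u = -1320 + 56 = -1264)
sqrt((f + (-5120 + T(73, b))) + u) = sqrt((18548 + (-5120 + 0)) - 1264) = sqrt((18548 - 5120) - 1264) = sqrt(13428 - 1264) = sqrt(12164) = 2*sqrt(3041)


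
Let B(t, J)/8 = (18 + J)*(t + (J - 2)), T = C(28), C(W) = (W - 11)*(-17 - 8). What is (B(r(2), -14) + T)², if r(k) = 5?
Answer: 603729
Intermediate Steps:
C(W) = 275 - 25*W (C(W) = (-11 + W)*(-25) = 275 - 25*W)
T = -425 (T = 275 - 25*28 = 275 - 700 = -425)
B(t, J) = 8*(18 + J)*(-2 + J + t) (B(t, J) = 8*((18 + J)*(t + (J - 2))) = 8*((18 + J)*(t + (-2 + J))) = 8*((18 + J)*(-2 + J + t)) = 8*(18 + J)*(-2 + J + t))
(B(r(2), -14) + T)² = ((-288 + 8*(-14)² + 128*(-14) + 144*5 + 8*(-14)*5) - 425)² = ((-288 + 8*196 - 1792 + 720 - 560) - 425)² = ((-288 + 1568 - 1792 + 720 - 560) - 425)² = (-352 - 425)² = (-777)² = 603729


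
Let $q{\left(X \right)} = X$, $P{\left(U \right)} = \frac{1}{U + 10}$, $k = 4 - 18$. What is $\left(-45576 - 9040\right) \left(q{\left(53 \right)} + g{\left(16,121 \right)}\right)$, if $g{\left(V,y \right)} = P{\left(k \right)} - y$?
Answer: $3727542$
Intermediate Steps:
$k = -14$ ($k = 4 - 18 = -14$)
$P{\left(U \right)} = \frac{1}{10 + U}$
$g{\left(V,y \right)} = - \frac{1}{4} - y$ ($g{\left(V,y \right)} = \frac{1}{10 - 14} - y = \frac{1}{-4} - y = - \frac{1}{4} - y$)
$\left(-45576 - 9040\right) \left(q{\left(53 \right)} + g{\left(16,121 \right)}\right) = \left(-45576 - 9040\right) \left(53 - \frac{485}{4}\right) = - 54616 \left(53 - \frac{485}{4}\right) = \left(-54616\right) \left(- \frac{273}{4}\right) = 3727542$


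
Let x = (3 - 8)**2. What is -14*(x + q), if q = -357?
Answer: 4648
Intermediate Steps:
x = 25 (x = (-5)**2 = 25)
-14*(x + q) = -14*(25 - 357) = -14*(-332) = 4648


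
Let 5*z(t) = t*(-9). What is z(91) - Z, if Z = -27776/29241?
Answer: -23809499/146205 ≈ -162.85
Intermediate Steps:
z(t) = -9*t/5 (z(t) = (t*(-9))/5 = (-9*t)/5 = -9*t/5)
Z = -27776/29241 (Z = -27776*1/29241 = -27776/29241 ≈ -0.94990)
z(91) - Z = -9/5*91 - 1*(-27776/29241) = -819/5 + 27776/29241 = -23809499/146205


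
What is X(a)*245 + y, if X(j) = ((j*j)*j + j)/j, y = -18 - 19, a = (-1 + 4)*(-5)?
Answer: 55333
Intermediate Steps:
a = -15 (a = 3*(-5) = -15)
y = -37
X(j) = (j + j³)/j (X(j) = (j²*j + j)/j = (j³ + j)/j = (j + j³)/j)
X(a)*245 + y = (1 + (-15)²)*245 - 37 = (1 + 225)*245 - 37 = 226*245 - 37 = 55370 - 37 = 55333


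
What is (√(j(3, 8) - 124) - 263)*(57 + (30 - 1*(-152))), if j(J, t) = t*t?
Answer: -62857 + 478*I*√15 ≈ -62857.0 + 1851.3*I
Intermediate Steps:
j(J, t) = t²
(√(j(3, 8) - 124) - 263)*(57 + (30 - 1*(-152))) = (√(8² - 124) - 263)*(57 + (30 - 1*(-152))) = (√(64 - 124) - 263)*(57 + (30 + 152)) = (√(-60) - 263)*(57 + 182) = (2*I*√15 - 263)*239 = (-263 + 2*I*√15)*239 = -62857 + 478*I*√15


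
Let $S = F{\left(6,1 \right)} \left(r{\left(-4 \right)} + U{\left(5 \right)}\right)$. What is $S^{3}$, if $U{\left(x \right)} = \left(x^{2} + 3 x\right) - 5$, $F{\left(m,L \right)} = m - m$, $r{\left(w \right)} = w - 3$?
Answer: $0$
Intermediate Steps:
$r{\left(w \right)} = -3 + w$
$F{\left(m,L \right)} = 0$
$U{\left(x \right)} = -5 + x^{2} + 3 x$
$S = 0$ ($S = 0 \left(\left(-3 - 4\right) + \left(-5 + 5^{2} + 3 \cdot 5\right)\right) = 0 \left(-7 + \left(-5 + 25 + 15\right)\right) = 0 \left(-7 + 35\right) = 0 \cdot 28 = 0$)
$S^{3} = 0^{3} = 0$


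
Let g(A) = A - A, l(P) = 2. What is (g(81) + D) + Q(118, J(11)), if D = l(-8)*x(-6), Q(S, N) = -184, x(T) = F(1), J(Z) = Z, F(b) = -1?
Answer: -186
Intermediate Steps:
x(T) = -1
D = -2 (D = 2*(-1) = -2)
g(A) = 0
(g(81) + D) + Q(118, J(11)) = (0 - 2) - 184 = -2 - 184 = -186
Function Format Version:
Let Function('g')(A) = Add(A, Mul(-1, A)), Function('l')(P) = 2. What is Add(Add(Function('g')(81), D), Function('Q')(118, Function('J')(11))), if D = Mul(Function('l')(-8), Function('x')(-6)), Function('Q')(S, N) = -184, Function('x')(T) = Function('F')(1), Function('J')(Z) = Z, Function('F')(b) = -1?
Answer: -186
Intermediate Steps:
Function('x')(T) = -1
D = -2 (D = Mul(2, -1) = -2)
Function('g')(A) = 0
Add(Add(Function('g')(81), D), Function('Q')(118, Function('J')(11))) = Add(Add(0, -2), -184) = Add(-2, -184) = -186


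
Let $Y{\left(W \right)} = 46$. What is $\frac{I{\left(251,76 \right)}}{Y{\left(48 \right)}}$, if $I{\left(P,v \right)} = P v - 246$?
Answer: $\frac{9415}{23} \approx 409.35$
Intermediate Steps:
$I{\left(P,v \right)} = -246 + P v$
$\frac{I{\left(251,76 \right)}}{Y{\left(48 \right)}} = \frac{-246 + 251 \cdot 76}{46} = \left(-246 + 19076\right) \frac{1}{46} = 18830 \cdot \frac{1}{46} = \frac{9415}{23}$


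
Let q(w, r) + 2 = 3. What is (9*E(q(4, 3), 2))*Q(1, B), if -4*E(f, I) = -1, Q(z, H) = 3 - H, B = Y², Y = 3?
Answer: -27/2 ≈ -13.500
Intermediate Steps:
q(w, r) = 1 (q(w, r) = -2 + 3 = 1)
B = 9 (B = 3² = 9)
E(f, I) = ¼ (E(f, I) = -¼*(-1) = ¼)
(9*E(q(4, 3), 2))*Q(1, B) = (9*(¼))*(3 - 1*9) = 9*(3 - 9)/4 = (9/4)*(-6) = -27/2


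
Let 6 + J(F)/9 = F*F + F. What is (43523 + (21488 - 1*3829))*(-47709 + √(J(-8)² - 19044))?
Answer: -2918932038 + 5139288*√26 ≈ -2.8927e+9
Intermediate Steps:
J(F) = -54 + 9*F + 9*F² (J(F) = -54 + 9*(F*F + F) = -54 + 9*(F² + F) = -54 + 9*(F + F²) = -54 + (9*F + 9*F²) = -54 + 9*F + 9*F²)
(43523 + (21488 - 1*3829))*(-47709 + √(J(-8)² - 19044)) = (43523 + (21488 - 1*3829))*(-47709 + √((-54 + 9*(-8) + 9*(-8)²)² - 19044)) = (43523 + (21488 - 3829))*(-47709 + √((-54 - 72 + 9*64)² - 19044)) = (43523 + 17659)*(-47709 + √((-54 - 72 + 576)² - 19044)) = 61182*(-47709 + √(450² - 19044)) = 61182*(-47709 + √(202500 - 19044)) = 61182*(-47709 + √183456) = 61182*(-47709 + 84*√26) = -2918932038 + 5139288*√26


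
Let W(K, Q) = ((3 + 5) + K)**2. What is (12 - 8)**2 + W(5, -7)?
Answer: 185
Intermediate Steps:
W(K, Q) = (8 + K)**2
(12 - 8)**2 + W(5, -7) = (12 - 8)**2 + (8 + 5)**2 = 4**2 + 13**2 = 16 + 169 = 185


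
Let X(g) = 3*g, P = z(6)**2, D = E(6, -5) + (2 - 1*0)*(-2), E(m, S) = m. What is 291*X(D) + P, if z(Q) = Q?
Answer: 1782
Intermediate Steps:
D = 2 (D = 6 + (2 - 1*0)*(-2) = 6 + (2 + 0)*(-2) = 6 + 2*(-2) = 6 - 4 = 2)
P = 36 (P = 6**2 = 36)
291*X(D) + P = 291*(3*2) + 36 = 291*6 + 36 = 1746 + 36 = 1782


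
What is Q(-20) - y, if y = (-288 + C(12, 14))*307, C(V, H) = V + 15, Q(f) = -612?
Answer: 79515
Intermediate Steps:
C(V, H) = 15 + V
y = -80127 (y = (-288 + (15 + 12))*307 = (-288 + 27)*307 = -261*307 = -80127)
Q(-20) - y = -612 - 1*(-80127) = -612 + 80127 = 79515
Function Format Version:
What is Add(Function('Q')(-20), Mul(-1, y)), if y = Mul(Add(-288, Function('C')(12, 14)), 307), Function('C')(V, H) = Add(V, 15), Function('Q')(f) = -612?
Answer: 79515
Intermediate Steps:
Function('C')(V, H) = Add(15, V)
y = -80127 (y = Mul(Add(-288, Add(15, 12)), 307) = Mul(Add(-288, 27), 307) = Mul(-261, 307) = -80127)
Add(Function('Q')(-20), Mul(-1, y)) = Add(-612, Mul(-1, -80127)) = Add(-612, 80127) = 79515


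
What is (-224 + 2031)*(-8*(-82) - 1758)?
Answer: -1991314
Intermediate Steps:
(-224 + 2031)*(-8*(-82) - 1758) = 1807*(656 - 1758) = 1807*(-1102) = -1991314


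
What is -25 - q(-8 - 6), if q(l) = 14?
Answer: -39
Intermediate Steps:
-25 - q(-8 - 6) = -25 - 1*14 = -25 - 14 = -39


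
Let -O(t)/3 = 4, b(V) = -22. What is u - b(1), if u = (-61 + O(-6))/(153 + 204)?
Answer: 7781/357 ≈ 21.796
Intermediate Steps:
O(t) = -12 (O(t) = -3*4 = -12)
u = -73/357 (u = (-61 - 12)/(153 + 204) = -73/357 ≈ -0.20448)
u - b(1) = -73/357 - 1*(-22) = -73/357 + 22 = 7781/357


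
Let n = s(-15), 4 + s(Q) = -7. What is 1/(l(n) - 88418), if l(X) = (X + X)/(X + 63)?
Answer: -26/2298879 ≈ -1.1310e-5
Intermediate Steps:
s(Q) = -11 (s(Q) = -4 - 7 = -11)
n = -11
l(X) = 2*X/(63 + X) (l(X) = (2*X)/(63 + X) = 2*X/(63 + X))
1/(l(n) - 88418) = 1/(2*(-11)/(63 - 11) - 88418) = 1/(2*(-11)/52 - 88418) = 1/(2*(-11)*(1/52) - 88418) = 1/(-11/26 - 88418) = 1/(-2298879/26) = -26/2298879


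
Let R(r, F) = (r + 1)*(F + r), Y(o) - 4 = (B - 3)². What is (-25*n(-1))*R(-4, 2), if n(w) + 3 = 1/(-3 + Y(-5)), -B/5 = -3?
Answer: 13020/29 ≈ 448.97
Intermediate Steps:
B = 15 (B = -5*(-3) = 15)
Y(o) = 148 (Y(o) = 4 + (15 - 3)² = 4 + 12² = 4 + 144 = 148)
R(r, F) = (1 + r)*(F + r)
n(w) = -434/145 (n(w) = -3 + 1/(-3 + 148) = -3 + 1/145 = -434/145)
(-25*n(-1))*R(-4, 2) = (-25*(-434/145))*(2 - 4 + (-4)² + 2*(-4)) = 2170*(2 - 4 + 16 - 8)/29 = (2170/29)*6 = 13020/29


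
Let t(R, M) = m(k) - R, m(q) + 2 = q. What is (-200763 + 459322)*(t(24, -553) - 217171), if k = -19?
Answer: -56163151744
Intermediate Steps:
m(q) = -2 + q
t(R, M) = -21 - R (t(R, M) = (-2 - 19) - R = -21 - R)
(-200763 + 459322)*(t(24, -553) - 217171) = (-200763 + 459322)*((-21 - 1*24) - 217171) = 258559*((-21 - 24) - 217171) = 258559*(-45 - 217171) = 258559*(-217216) = -56163151744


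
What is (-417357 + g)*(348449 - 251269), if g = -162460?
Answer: -56346616060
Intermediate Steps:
(-417357 + g)*(348449 - 251269) = (-417357 - 162460)*(348449 - 251269) = -579817*97180 = -56346616060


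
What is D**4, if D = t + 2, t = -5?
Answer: 81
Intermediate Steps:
D = -3 (D = -5 + 2 = -3)
D**4 = (-3)**4 = 81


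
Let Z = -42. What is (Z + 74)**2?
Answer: 1024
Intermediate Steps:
(Z + 74)**2 = (-42 + 74)**2 = 32**2 = 1024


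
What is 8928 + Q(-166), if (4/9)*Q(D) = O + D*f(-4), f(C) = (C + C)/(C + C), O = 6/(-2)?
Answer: 34191/4 ≈ 8547.8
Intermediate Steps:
O = -3 (O = 6*(-1/2) = -3)
f(C) = 1 (f(C) = (2*C)/((2*C)) = (2*C)*(1/(2*C)) = 1)
Q(D) = -27/4 + 9*D/4 (Q(D) = 9*(-3 + D*1)/4 = 9*(-3 + D)/4 = -27/4 + 9*D/4)
8928 + Q(-166) = 8928 + (-27/4 + (9/4)*(-166)) = 8928 + (-27/4 - 747/2) = 8928 - 1521/4 = 34191/4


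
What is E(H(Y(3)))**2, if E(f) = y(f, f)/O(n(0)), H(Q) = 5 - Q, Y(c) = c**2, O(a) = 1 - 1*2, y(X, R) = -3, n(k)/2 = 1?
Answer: 9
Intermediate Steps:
n(k) = 2 (n(k) = 2*1 = 2)
O(a) = -1 (O(a) = 1 - 2 = -1)
E(f) = 3 (E(f) = -3/(-1) = -3*(-1) = 3)
E(H(Y(3)))**2 = 3**2 = 9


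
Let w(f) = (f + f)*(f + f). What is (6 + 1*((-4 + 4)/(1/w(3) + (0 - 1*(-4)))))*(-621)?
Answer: -3726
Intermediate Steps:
w(f) = 4*f² (w(f) = (2*f)*(2*f) = 4*f²)
(6 + 1*((-4 + 4)/(1/w(3) + (0 - 1*(-4)))))*(-621) = (6 + 1*((-4 + 4)/(1/(4*3²) + (0 - 1*(-4)))))*(-621) = (6 + 1*(0/(1/(4*9) + (0 + 4))))*(-621) = (6 + 1*(0/(1/36 + 4)))*(-621) = (6 + 1*(0/(145/36)))*(-621) = (6 + 1*(0*(36/145)))*(-621) = (6 + 1*0)*(-621) = (6 + 0)*(-621) = 6*(-621) = -3726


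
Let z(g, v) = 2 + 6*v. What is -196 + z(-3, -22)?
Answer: -326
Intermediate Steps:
-196 + z(-3, -22) = -196 + (2 + 6*(-22)) = -196 + (2 - 132) = -196 - 130 = -326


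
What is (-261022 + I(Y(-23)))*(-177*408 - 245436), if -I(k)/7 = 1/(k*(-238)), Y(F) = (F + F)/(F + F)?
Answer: 1409540567022/17 ≈ 8.2914e+10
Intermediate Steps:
Y(F) = 1 (Y(F) = (2*F)/((2*F)) = (2*F)*(1/(2*F)) = 1)
I(k) = 1/(34*k) (I(k) = -7/(k*(-238)) = -7*(-1)/(k*238) = -(-1)/(34*k) = 1/(34*k))
(-261022 + I(Y(-23)))*(-177*408 - 245436) = (-261022 + (1/34)/1)*(-177*408 - 245436) = (-261022 + (1/34)*1)*(-72216 - 245436) = (-261022 + 1/34)*(-317652) = -8874747/34*(-317652) = 1409540567022/17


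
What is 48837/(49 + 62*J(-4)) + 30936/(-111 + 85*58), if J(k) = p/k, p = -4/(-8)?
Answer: 315495484/265045 ≈ 1190.3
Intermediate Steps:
p = ½ (p = -4*(-⅛) = ½ ≈ 0.50000)
J(k) = 1/(2*k)
48837/(49 + 62*J(-4)) + 30936/(-111 + 85*58) = 48837/(49 + 62*((½)/(-4))) + 30936/(-111 + 85*58) = 48837/(49 + 62*((½)*(-¼))) + 30936/(-111 + 4930) = 48837/(49 + 62*(-⅛)) + 30936/4819 = 48837/(49 - 31/4) + 30936*(1/4819) = 48837/(165/4) + 30936/4819 = 48837*(4/165) + 30936/4819 = 65116/55 + 30936/4819 = 315495484/265045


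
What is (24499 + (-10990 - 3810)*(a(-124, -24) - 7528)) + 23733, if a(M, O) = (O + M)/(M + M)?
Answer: 3455067792/31 ≈ 1.1145e+8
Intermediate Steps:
a(M, O) = (M + O)/(2*M) (a(M, O) = (M + O)/((2*M)) = (M + O)*(1/(2*M)) = (M + O)/(2*M))
(24499 + (-10990 - 3810)*(a(-124, -24) - 7528)) + 23733 = (24499 + (-10990 - 3810)*((½)*(-124 - 24)/(-124) - 7528)) + 23733 = (24499 - 14800*((½)*(-1/124)*(-148) - 7528)) + 23733 = (24499 - 14800*(37/62 - 7528)) + 23733 = (24499 - 14800*(-466699/62)) + 23733 = (24499 + 3453572600/31) + 23733 = 3454332069/31 + 23733 = 3455067792/31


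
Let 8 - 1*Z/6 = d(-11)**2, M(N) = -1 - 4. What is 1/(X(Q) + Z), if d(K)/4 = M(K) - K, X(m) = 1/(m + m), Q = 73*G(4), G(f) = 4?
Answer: -584/1990271 ≈ -0.00029343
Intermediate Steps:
M(N) = -5
Q = 292 (Q = 73*4 = 292)
X(m) = 1/(2*m)
d(K) = -20 - 4*K (d(K) = 4*(-5 - K) = -20 - 4*K)
Z = -3408 (Z = 48 - 6*(-20 - 4*(-11))**2 = 48 - 6*(-20 + 44)**2 = 48 - 6*24**2 = 48 - 6*576 = 48 - 3456 = -3408)
1/(X(Q) + Z) = 1/((1/2)/292 - 3408) = 1/((1/2)*(1/292) - 3408) = 1/(1/584 - 3408) = 1/(-1990271/584) = -584/1990271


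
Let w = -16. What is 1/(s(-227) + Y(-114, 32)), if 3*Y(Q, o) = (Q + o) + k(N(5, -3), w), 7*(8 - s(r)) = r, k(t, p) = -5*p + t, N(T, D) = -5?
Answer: 21/800 ≈ 0.026250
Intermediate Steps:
k(t, p) = t - 5*p
s(r) = 8 - r/7
Y(Q, o) = 25 + Q/3 + o/3 (Y(Q, o) = ((Q + o) + (-5 - 5*(-16)))/3 = ((Q + o) + (-5 + 80))/3 = ((Q + o) + 75)/3 = (75 + Q + o)/3 = 25 + Q/3 + o/3)
1/(s(-227) + Y(-114, 32)) = 1/((8 - ⅐*(-227)) + (25 + (⅓)*(-114) + (⅓)*32)) = 1/((8 + 227/7) + (25 - 38 + 32/3)) = 1/(283/7 - 7/3) = 1/(800/21) = 21/800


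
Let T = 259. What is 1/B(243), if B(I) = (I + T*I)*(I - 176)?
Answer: 1/4233060 ≈ 2.3624e-7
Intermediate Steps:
B(I) = 260*I*(-176 + I) (B(I) = (I + 259*I)*(I - 176) = (260*I)*(-176 + I) = 260*I*(-176 + I))
1/B(243) = 1/(260*243*(-176 + 243)) = 1/(260*243*67) = 1/4233060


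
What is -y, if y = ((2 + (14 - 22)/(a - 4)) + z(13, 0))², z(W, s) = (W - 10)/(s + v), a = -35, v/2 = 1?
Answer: -83521/6084 ≈ -13.728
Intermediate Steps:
v = 2 (v = 2*1 = 2)
z(W, s) = (-10 + W)/(2 + s) (z(W, s) = (W - 10)/(s + 2) = (-10 + W)/(2 + s))
y = 83521/6084 (y = ((2 + (14 - 22)/(-35 - 4)) + (-10 + 13)/(2 + 0))² = ((2 - 8/(-39)) + 3/2)² = ((2 - 8*(-1/39)) + (½)*3)² = ((2 + 8/39) + 3/2)² = (86/39 + 3/2)² = (289/78)² = 83521/6084 ≈ 13.728)
-y = -1*83521/6084 = -83521/6084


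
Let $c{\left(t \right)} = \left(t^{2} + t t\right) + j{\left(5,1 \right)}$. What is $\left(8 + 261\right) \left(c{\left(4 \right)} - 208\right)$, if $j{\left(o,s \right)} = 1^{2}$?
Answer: $-47075$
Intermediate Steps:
$j{\left(o,s \right)} = 1$
$c{\left(t \right)} = 1 + 2 t^{2}$ ($c{\left(t \right)} = \left(t^{2} + t t\right) + 1 = \left(t^{2} + t^{2}\right) + 1 = 2 t^{2} + 1 = 1 + 2 t^{2}$)
$\left(8 + 261\right) \left(c{\left(4 \right)} - 208\right) = \left(8 + 261\right) \left(\left(1 + 2 \cdot 4^{2}\right) - 208\right) = 269 \left(\left(1 + 2 \cdot 16\right) - 208\right) = 269 \left(\left(1 + 32\right) - 208\right) = 269 \left(33 - 208\right) = 269 \left(-175\right) = -47075$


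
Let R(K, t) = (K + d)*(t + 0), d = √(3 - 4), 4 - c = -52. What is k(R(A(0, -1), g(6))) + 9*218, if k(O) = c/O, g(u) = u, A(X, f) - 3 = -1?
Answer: 29486/15 - 28*I/15 ≈ 1965.7 - 1.8667*I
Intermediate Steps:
c = 56 (c = 4 - 1*(-52) = 4 + 52 = 56)
A(X, f) = 2 (A(X, f) = 3 - 1 = 2)
d = I (d = √(-1) = I ≈ 1.0*I)
R(K, t) = t*(I + K) (R(K, t) = (K + I)*(t + 0) = (I + K)*t = t*(I + K))
k(O) = 56/O
k(R(A(0, -1), g(6))) + 9*218 = 56/((6*(I + 2))) + 9*218 = 56/((6*(2 + I))) + 1962 = 56/(12 + 6*I) + 1962 = 56*((12 - 6*I)/180) + 1962 = 14*(12 - 6*I)/45 + 1962 = 1962 + 14*(12 - 6*I)/45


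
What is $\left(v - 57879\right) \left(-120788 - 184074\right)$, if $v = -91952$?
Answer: $45677778322$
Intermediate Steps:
$\left(v - 57879\right) \left(-120788 - 184074\right) = \left(-91952 - 57879\right) \left(-120788 - 184074\right) = \left(-149831\right) \left(-304862\right) = 45677778322$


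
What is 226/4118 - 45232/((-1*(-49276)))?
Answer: -21891125/25364821 ≈ -0.86305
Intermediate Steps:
226/4118 - 45232/((-1*(-49276))) = 226*(1/4118) - 45232/49276 = 113/2059 - 45232*1/49276 = 113/2059 - 11308/12319 = -21891125/25364821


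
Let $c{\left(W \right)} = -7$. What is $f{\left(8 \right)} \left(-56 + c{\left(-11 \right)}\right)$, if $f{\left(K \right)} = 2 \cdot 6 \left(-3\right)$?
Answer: $2268$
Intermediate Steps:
$f{\left(K \right)} = -36$ ($f{\left(K \right)} = 12 \left(-3\right) = -36$)
$f{\left(8 \right)} \left(-56 + c{\left(-11 \right)}\right) = - 36 \left(-56 - 7\right) = \left(-36\right) \left(-63\right) = 2268$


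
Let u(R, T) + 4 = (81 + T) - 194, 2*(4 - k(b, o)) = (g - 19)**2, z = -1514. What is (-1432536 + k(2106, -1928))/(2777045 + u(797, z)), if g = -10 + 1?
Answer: -716462/1387707 ≈ -0.51629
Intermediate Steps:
g = -9
k(b, o) = -388 (k(b, o) = 4 - (-9 - 19)**2/2 = 4 - 1/2*(-28)**2 = 4 - 1/2*784 = 4 - 392 = -388)
u(R, T) = -117 + T (u(R, T) = -4 + ((81 + T) - 194) = -4 + (-113 + T) = -117 + T)
(-1432536 + k(2106, -1928))/(2777045 + u(797, z)) = (-1432536 - 388)/(2777045 + (-117 - 1514)) = -1432924/(2777045 - 1631) = -1432924/2775414 = -1432924*1/2775414 = -716462/1387707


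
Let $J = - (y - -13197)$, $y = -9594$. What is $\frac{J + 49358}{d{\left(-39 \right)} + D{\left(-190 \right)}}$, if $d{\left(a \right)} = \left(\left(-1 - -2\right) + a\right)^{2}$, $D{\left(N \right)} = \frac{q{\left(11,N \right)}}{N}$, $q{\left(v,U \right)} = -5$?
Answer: $\frac{1738690}{54873} \approx 31.686$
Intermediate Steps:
$D{\left(N \right)} = - \frac{5}{N}$
$d{\left(a \right)} = \left(1 + a\right)^{2}$ ($d{\left(a \right)} = \left(\left(-1 + 2\right) + a\right)^{2} = \left(1 + a\right)^{2}$)
$J = -3603$ ($J = - (-9594 - -13197) = - (-9594 + 13197) = \left(-1\right) 3603 = -3603$)
$\frac{J + 49358}{d{\left(-39 \right)} + D{\left(-190 \right)}} = \frac{-3603 + 49358}{\left(1 - 39\right)^{2} - \frac{5}{-190}} = \frac{45755}{\left(-38\right)^{2} - - \frac{1}{38}} = \frac{45755}{1444 + \frac{1}{38}} = \frac{45755}{\frac{54873}{38}} = 45755 \cdot \frac{38}{54873} = \frac{1738690}{54873}$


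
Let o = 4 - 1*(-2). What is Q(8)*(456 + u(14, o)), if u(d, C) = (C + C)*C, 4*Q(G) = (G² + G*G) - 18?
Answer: 14520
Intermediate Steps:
o = 6 (o = 4 + 2 = 6)
Q(G) = -9/2 + G²/2 (Q(G) = ((G² + G*G) - 18)/4 = ((G² + G²) - 18)/4 = (2*G² - 18)/4 = (-18 + 2*G²)/4 = -9/2 + G²/2)
u(d, C) = 2*C² (u(d, C) = (2*C)*C = 2*C²)
Q(8)*(456 + u(14, o)) = (-9/2 + (½)*8²)*(456 + 2*6²) = (-9/2 + (½)*64)*(456 + 2*36) = (-9/2 + 32)*(456 + 72) = (55/2)*528 = 14520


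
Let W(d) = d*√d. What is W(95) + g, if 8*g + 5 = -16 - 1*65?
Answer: -43/4 + 95*√95 ≈ 915.20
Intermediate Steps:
W(d) = d^(3/2)
g = -43/4 (g = -5/8 + (-16 - 1*65)/8 = -5/8 + (-16 - 65)/8 = -5/8 + (⅛)*(-81) = -5/8 - 81/8 = -43/4 ≈ -10.750)
W(95) + g = 95^(3/2) - 43/4 = 95*√95 - 43/4 = -43/4 + 95*√95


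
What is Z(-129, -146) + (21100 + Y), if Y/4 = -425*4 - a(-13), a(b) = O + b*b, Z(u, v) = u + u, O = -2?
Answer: 13374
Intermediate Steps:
Z(u, v) = 2*u
a(b) = -2 + b**2 (a(b) = -2 + b*b = -2 + b**2)
Y = -7468 (Y = 4*(-425*4 - (-2 + (-13)**2)) = 4*(-1700 - (-2 + 169)) = 4*(-1700 - 1*167) = 4*(-1700 - 167) = 4*(-1867) = -7468)
Z(-129, -146) + (21100 + Y) = 2*(-129) + (21100 - 7468) = -258 + 13632 = 13374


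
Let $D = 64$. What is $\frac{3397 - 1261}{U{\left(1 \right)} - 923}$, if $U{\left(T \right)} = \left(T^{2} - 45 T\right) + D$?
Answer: $- \frac{712}{301} \approx -2.3654$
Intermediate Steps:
$U{\left(T \right)} = 64 + T^{2} - 45 T$ ($U{\left(T \right)} = \left(T^{2} - 45 T\right) + 64 = 64 + T^{2} - 45 T$)
$\frac{3397 - 1261}{U{\left(1 \right)} - 923} = \frac{3397 - 1261}{\left(64 + 1^{2} - 45\right) - 923} = \frac{2136}{\left(64 + 1 - 45\right) - 923} = \frac{2136}{20 - 923} = \frac{2136}{-903} = 2136 \left(- \frac{1}{903}\right) = - \frac{712}{301}$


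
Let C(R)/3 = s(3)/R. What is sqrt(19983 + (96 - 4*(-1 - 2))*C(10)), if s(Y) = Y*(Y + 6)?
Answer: sqrt(521445)/5 ≈ 144.42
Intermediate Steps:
s(Y) = Y*(6 + Y)
C(R) = 81/R (C(R) = 3*((3*(6 + 3))/R) = 3*((3*9)/R) = 3*(27/R) = 81/R)
sqrt(19983 + (96 - 4*(-1 - 2))*C(10)) = sqrt(19983 + (96 - 4*(-1 - 2))*(81/10)) = sqrt(19983 + (96 - 4*(-3))*(81*(1/10))) = sqrt(19983 + (96 + 12)*(81/10)) = sqrt(19983 + 108*(81/10)) = sqrt(19983 + 4374/5) = sqrt(104289/5) = sqrt(521445)/5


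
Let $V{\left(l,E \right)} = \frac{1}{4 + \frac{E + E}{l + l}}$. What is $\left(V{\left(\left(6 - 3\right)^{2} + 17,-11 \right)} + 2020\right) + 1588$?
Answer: $\frac{335570}{93} \approx 3608.3$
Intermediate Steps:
$V{\left(l,E \right)} = \frac{1}{4 + \frac{E}{l}}$ ($V{\left(l,E \right)} = \frac{1}{4 + \frac{2 E}{2 l}} = \frac{1}{4 + 2 E \frac{1}{2 l}} = \frac{1}{4 + \frac{E}{l}}$)
$\left(V{\left(\left(6 - 3\right)^{2} + 17,-11 \right)} + 2020\right) + 1588 = \left(\frac{\left(6 - 3\right)^{2} + 17}{-11 + 4 \left(\left(6 - 3\right)^{2} + 17\right)} + 2020\right) + 1588 = \left(\frac{3^{2} + 17}{-11 + 4 \left(3^{2} + 17\right)} + 2020\right) + 1588 = \left(\frac{9 + 17}{-11 + 4 \left(9 + 17\right)} + 2020\right) + 1588 = \left(\frac{26}{-11 + 4 \cdot 26} + 2020\right) + 1588 = \left(\frac{26}{-11 + 104} + 2020\right) + 1588 = \left(\frac{26}{93} + 2020\right) + 1588 = \frac{187886}{93} + 1588 = \frac{335570}{93}$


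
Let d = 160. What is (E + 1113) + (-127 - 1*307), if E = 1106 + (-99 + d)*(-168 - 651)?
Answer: -48174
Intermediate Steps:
E = -48853 (E = 1106 + (-99 + 160)*(-168 - 651) = 1106 + 61*(-819) = 1106 - 49959 = -48853)
(E + 1113) + (-127 - 1*307) = (-48853 + 1113) + (-127 - 1*307) = -47740 + (-127 - 307) = -47740 - 434 = -48174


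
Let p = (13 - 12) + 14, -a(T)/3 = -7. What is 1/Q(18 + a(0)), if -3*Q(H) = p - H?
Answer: ⅛ ≈ 0.12500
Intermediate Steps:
a(T) = 21 (a(T) = -3*(-7) = 21)
p = 15 (p = 1 + 14 = 15)
Q(H) = -5 + H/3 (Q(H) = -(15 - H)/3 = -5 + H/3)
1/Q(18 + a(0)) = 1/(-5 + (18 + 21)/3) = 1/(-5 + (⅓)*39) = 1/(-5 + 13) = 1/8 = ⅛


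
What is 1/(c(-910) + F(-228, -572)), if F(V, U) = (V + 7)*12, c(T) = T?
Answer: -1/3562 ≈ -0.00028074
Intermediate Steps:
F(V, U) = 84 + 12*V (F(V, U) = (7 + V)*12 = 84 + 12*V)
1/(c(-910) + F(-228, -572)) = 1/(-910 + (84 + 12*(-228))) = 1/(-910 + (84 - 2736)) = 1/(-910 - 2652) = 1/(-3562) = -1/3562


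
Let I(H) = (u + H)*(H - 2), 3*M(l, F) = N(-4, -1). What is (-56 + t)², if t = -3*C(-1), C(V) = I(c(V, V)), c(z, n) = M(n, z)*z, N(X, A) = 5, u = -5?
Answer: 150544/9 ≈ 16727.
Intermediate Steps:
M(l, F) = 5/3 (M(l, F) = (⅓)*5 = 5/3)
c(z, n) = 5*z/3
I(H) = (-5 + H)*(-2 + H) (I(H) = (-5 + H)*(H - 2) = (-5 + H)*(-2 + H))
C(V) = 10 - 35*V/3 + 25*V²/9 (C(V) = 10 + (5*V/3)² - 35*V/3 = 10 + 25*V²/9 - 35*V/3 = 10 - 35*V/3 + 25*V²/9)
t = -220/3 (t = -3*(10 - 35/3*(-1) + (25/9)*(-1)²) = -3*(10 + 35/3 + (25/9)*1) = -3*(10 + 35/3 + 25/9) = -3*220/9 = -220/3 ≈ -73.333)
(-56 + t)² = (-56 - 220/3)² = (-388/3)² = 150544/9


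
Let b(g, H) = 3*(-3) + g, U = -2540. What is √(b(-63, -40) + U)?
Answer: 2*I*√653 ≈ 51.108*I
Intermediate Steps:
b(g, H) = -9 + g
√(b(-63, -40) + U) = √((-9 - 63) - 2540) = √(-72 - 2540) = √(-2612) = 2*I*√653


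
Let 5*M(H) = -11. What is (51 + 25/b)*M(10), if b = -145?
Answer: -16214/145 ≈ -111.82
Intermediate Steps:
M(H) = -11/5 (M(H) = (1/5)*(-11) = -11/5)
(51 + 25/b)*M(10) = (51 + 25/(-145))*(-11/5) = (51 + 25*(-1/145))*(-11/5) = (51 - 5/29)*(-11/5) = (1474/29)*(-11/5) = -16214/145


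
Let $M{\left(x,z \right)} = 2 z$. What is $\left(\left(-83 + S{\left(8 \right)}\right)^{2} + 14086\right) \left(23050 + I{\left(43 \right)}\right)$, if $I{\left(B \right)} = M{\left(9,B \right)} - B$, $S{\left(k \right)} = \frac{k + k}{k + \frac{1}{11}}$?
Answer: $\frac{3777408077611}{7921} \approx 4.7688 \cdot 10^{8}$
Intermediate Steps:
$S{\left(k \right)} = \frac{2 k}{\frac{1}{11} + k}$ ($S{\left(k \right)} = \frac{2 k}{k + \frac{1}{11}} = \frac{2 k}{\frac{1}{11} + k}$)
$I{\left(B \right)} = B$ ($I{\left(B \right)} = 2 B - B = B$)
$\left(\left(-83 + S{\left(8 \right)}\right)^{2} + 14086\right) \left(23050 + I{\left(43 \right)}\right) = \left(\left(-83 + 22 \cdot 8 \frac{1}{1 + 11 \cdot 8}\right)^{2} + 14086\right) \left(23050 + 43\right) = \left(\left(-83 + 22 \cdot 8 \frac{1}{1 + 88}\right)^{2} + 14086\right) 23093 = \left(\left(-83 + 22 \cdot 8 \cdot \frac{1}{89}\right)^{2} + 14086\right) 23093 = \left(\left(-83 + \frac{176}{89}\right)^{2} + 14086\right) 23093 = \left(\left(- \frac{7211}{89}\right)^{2} + 14086\right) 23093 = \left(\frac{51998521}{7921} + 14086\right) 23093 = \frac{163573727}{7921} \cdot 23093 = \frac{3777408077611}{7921}$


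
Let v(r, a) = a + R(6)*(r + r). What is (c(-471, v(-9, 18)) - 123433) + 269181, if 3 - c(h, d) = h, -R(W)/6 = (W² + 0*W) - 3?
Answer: 146222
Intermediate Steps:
R(W) = 18 - 6*W² (R(W) = -6*((W² + 0*W) - 3) = -6*((W² + 0) - 3) = -6*(W² - 3) = -6*(-3 + W²) = 18 - 6*W²)
v(r, a) = a - 396*r (v(r, a) = a + (18 - 6*6²)*(r + r) = a + (18 - 6*36)*(2*r) = a + (18 - 216)*(2*r) = a - 396*r)
c(h, d) = 3 - h
(c(-471, v(-9, 18)) - 123433) + 269181 = ((3 - 1*(-471)) - 123433) + 269181 = ((3 + 471) - 123433) + 269181 = (474 - 123433) + 269181 = -122959 + 269181 = 146222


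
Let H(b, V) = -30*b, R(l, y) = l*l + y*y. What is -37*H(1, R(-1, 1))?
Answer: 1110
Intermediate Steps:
R(l, y) = l² + y²
-37*H(1, R(-1, 1)) = -(-1110) = -37*(-30) = 1110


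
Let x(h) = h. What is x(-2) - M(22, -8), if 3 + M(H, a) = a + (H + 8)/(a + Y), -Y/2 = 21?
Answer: 48/5 ≈ 9.6000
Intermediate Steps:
Y = -42 (Y = -2*21 = -42)
M(H, a) = -3 + a + (8 + H)/(-42 + a) (M(H, a) = -3 + (a + (H + 8)/(a - 42)) = -3 + (a + (8 + H)/(-42 + a)) = -3 + a + (8 + H)/(-42 + a))
x(-2) - M(22, -8) = -2 - (134 + 22 + (-8)² - 45*(-8))/(-42 - 8) = -2 - (134 + 22 + 64 + 360)/(-50) = -2 - (-1)*580/50 = -2 - 1*(-58/5) = -2 + 58/5 = 48/5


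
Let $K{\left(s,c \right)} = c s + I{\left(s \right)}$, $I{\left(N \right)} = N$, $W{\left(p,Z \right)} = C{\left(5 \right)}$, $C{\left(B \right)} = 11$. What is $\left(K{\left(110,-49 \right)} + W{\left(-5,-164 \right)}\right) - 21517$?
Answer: $-26786$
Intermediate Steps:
$W{\left(p,Z \right)} = 11$
$K{\left(s,c \right)} = s + c s$ ($K{\left(s,c \right)} = c s + s = s + c s$)
$\left(K{\left(110,-49 \right)} + W{\left(-5,-164 \right)}\right) - 21517 = \left(110 \left(1 - 49\right) + 11\right) - 21517 = \left(110 \left(-48\right) + 11\right) - 21517 = \left(-5280 + 11\right) - 21517 = -5269 - 21517 = -26786$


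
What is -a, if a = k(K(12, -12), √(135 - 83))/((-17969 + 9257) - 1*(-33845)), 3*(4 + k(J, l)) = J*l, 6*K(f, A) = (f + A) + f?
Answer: 4/25133 - 4*√13/75399 ≈ -3.2125e-5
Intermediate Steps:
K(f, A) = f/3 + A/6 (K(f, A) = ((f + A) + f)/6 = ((A + f) + f)/6 = (A + 2*f)/6 = f/3 + A/6)
k(J, l) = -4 + J*l/3 (k(J, l) = -4 + (J*l)/3 = -4 + J*l/3)
a = -4/25133 + 4*√13/75399 (a = (-4 + ((⅓)*12 + (⅙)*(-12))*√(135 - 83)/3)/((-17969 + 9257) - 1*(-33845)) = (-4 + (4 - 2)*√52/3)/(-8712 + 33845) = (-4 + (⅓)*2*(2*√13))/25133 = (-4 + 4*√13/3)*(1/25133) = -4/25133 + 4*√13/75399 ≈ 3.2125e-5)
-a = -(-4/25133 + 4*√13/75399) = 4/25133 - 4*√13/75399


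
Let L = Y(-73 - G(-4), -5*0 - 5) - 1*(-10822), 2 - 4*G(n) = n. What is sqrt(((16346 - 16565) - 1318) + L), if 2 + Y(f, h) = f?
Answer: sqrt(36834)/2 ≈ 95.961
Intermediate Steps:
G(n) = 1/2 - n/4
Y(f, h) = -2 + f
L = 21491/2 (L = (-2 + (-73 - (1/2 - 1/4*(-4)))) - 1*(-10822) = (-2 + (-73 - (1/2 + 1))) + 10822 = (-2 + (-73 - 1*3/2)) + 10822 = (-2 + (-73 - 3/2)) + 10822 = (-2 - 149/2) + 10822 = -153/2 + 10822 = 21491/2 ≈ 10746.)
sqrt(((16346 - 16565) - 1318) + L) = sqrt(((16346 - 16565) - 1318) + 21491/2) = sqrt((-219 - 1318) + 21491/2) = sqrt(-1537 + 21491/2) = sqrt(18417/2) = sqrt(36834)/2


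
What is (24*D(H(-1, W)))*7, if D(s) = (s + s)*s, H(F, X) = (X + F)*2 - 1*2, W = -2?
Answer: 21504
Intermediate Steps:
H(F, X) = -2 + 2*F + 2*X (H(F, X) = (F + X)*2 - 2 = (2*F + 2*X) - 2 = -2 + 2*F + 2*X)
D(s) = 2*s² (D(s) = (2*s)*s = 2*s²)
(24*D(H(-1, W)))*7 = (24*(2*(-2 + 2*(-1) + 2*(-2))²))*7 = (24*(2*(-2 - 2 - 4)²))*7 = (24*(2*(-8)²))*7 = (24*(2*64))*7 = (24*128)*7 = 3072*7 = 21504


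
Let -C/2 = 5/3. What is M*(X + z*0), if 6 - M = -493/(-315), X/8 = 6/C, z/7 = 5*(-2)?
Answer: -11176/175 ≈ -63.863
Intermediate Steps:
z = -70 (z = 7*(5*(-2)) = 7*(-10) = -70)
C = -10/3 ≈ -3.3333
X = -72/5 (X = 8*(6/(-10/3)) = 8*(6*(-3/10)) = 8*(-9/5) = -72/5 ≈ -14.400)
M = 1397/315 (M = 6 - (-493)/(-315) = 6 - (-493)*(-1)/315 = 6 - 1*493/315 = 6 - 493/315 = 1397/315 ≈ 4.4349)
M*(X + z*0) = 1397*(-72/5 - 70*0)/315 = 1397*(-72/5 + 0)/315 = (1397/315)*(-72/5) = -11176/175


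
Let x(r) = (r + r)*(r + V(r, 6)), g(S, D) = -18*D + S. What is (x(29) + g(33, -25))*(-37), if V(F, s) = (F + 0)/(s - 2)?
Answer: -191327/2 ≈ -95664.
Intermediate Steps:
g(S, D) = S - 18*D
V(F, s) = F/(-2 + s)
x(r) = 5*r**2/2 (x(r) = (r + r)*(r + r/(-2 + 6)) = (2*r)*(r + r/4) = (2*r)*(5*r/4) = 5*r**2/2)
(x(29) + g(33, -25))*(-37) = ((5/2)*29**2 + (33 - 18*(-25)))*(-37) = ((5/2)*841 + (33 + 450))*(-37) = (4205/2 + 483)*(-37) = (5171/2)*(-37) = -191327/2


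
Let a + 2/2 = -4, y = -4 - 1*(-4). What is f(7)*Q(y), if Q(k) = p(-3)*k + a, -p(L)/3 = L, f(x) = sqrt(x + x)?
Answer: -5*sqrt(14) ≈ -18.708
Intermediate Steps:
f(x) = sqrt(2)*sqrt(x) (f(x) = sqrt(2*x) = sqrt(2)*sqrt(x))
p(L) = -3*L
y = 0 (y = -4 + 4 = 0)
a = -5 (a = -1 - 4 = -5)
Q(k) = -5 + 9*k (Q(k) = (-3*(-3))*k - 5 = 9*k - 5 = -5 + 9*k)
f(7)*Q(y) = (sqrt(2)*sqrt(7))*(-5 + 9*0) = sqrt(14)*(-5 + 0) = sqrt(14)*(-5) = -5*sqrt(14)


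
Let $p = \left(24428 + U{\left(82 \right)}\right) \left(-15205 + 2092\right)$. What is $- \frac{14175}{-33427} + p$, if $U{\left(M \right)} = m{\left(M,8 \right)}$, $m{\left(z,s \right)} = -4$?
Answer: $- \frac{10705729188249}{33427} \approx -3.2027 \cdot 10^{8}$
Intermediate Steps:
$U{\left(M \right)} = -4$
$p = -320271912$ ($p = \left(24428 - 4\right) \left(-15205 + 2092\right) = 24424 \left(-13113\right) = -320271912$)
$- \frac{14175}{-33427} + p = - \frac{14175}{-33427} - 320271912 = \left(-14175\right) \left(- \frac{1}{33427}\right) - 320271912 = \frac{14175}{33427} - 320271912 = - \frac{10705729188249}{33427}$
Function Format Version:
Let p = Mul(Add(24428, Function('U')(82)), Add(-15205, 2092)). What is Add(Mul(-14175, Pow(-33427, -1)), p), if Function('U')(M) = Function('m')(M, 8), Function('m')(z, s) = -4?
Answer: Rational(-10705729188249, 33427) ≈ -3.2027e+8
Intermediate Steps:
Function('U')(M) = -4
p = -320271912 (p = Mul(Add(24428, -4), Add(-15205, 2092)) = Mul(24424, -13113) = -320271912)
Add(Mul(-14175, Pow(-33427, -1)), p) = Add(Mul(-14175, Pow(-33427, -1)), -320271912) = Add(Mul(-14175, Rational(-1, 33427)), -320271912) = Add(Rational(14175, 33427), -320271912) = Rational(-10705729188249, 33427)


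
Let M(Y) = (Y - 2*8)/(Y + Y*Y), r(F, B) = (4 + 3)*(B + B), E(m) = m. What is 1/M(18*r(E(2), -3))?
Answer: -142695/193 ≈ -739.35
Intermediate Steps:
r(F, B) = 14*B (r(F, B) = 7*(2*B) = 14*B)
M(Y) = (-16 + Y)/(Y + Y²) (M(Y) = (Y - 16)/(Y + Y²) = (-16 + Y)/(Y + Y²))
1/M(18*r(E(2), -3)) = 1/((-16 + 18*(14*(-3)))/(((18*(14*(-3))))*(1 + 18*(14*(-3))))) = 1/((-16 + 18*(-42))/(((18*(-42)))*(1 + 18*(-42)))) = 1/((-16 - 756)/((-756)*(1 - 756))) = 1/(-1/756*(-772)/(-755)) = 1/(-1/756*(-1/755)*(-772)) = 1/(-193/142695) = -142695/193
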